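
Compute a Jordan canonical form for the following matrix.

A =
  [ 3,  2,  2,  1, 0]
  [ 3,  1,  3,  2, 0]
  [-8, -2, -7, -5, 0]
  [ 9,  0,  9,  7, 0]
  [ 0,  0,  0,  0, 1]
J_3(1) ⊕ J_1(1) ⊕ J_1(1)

The characteristic polynomial is
  det(x·I − A) = x^5 - 5*x^4 + 10*x^3 - 10*x^2 + 5*x - 1 = (x - 1)^5

Eigenvalues and multiplicities (the geometric multiplicity of λ is n − rank(A − λI), which equals the number of Jordan blocks for λ):
  λ = 1: algebraic multiplicity = 5, geometric multiplicity = 3

Determining the block sizes for each eigenvalue:
  λ = 1: with am = 5 and gm = 3, the partition is not yet determined (e.g. several partitions of 5 into 3 parts exist). Let N = A − (1)·I. Computing rank(N^1) = 2, rank(N^2) = 1, rank(N^3) = 0; the number of blocks of size ≥ j is rank(N^{j−1}) − rank(N^j), giving [3, 1, 1]. So we have 1 block(s) of size 3, 2 block(s) of size 1 → block sizes [3, 1, 1]

Assembling the blocks gives a Jordan form
J =
  [1, 1, 0, 0, 0]
  [0, 1, 1, 0, 0]
  [0, 0, 1, 0, 0]
  [0, 0, 0, 1, 0]
  [0, 0, 0, 0, 1]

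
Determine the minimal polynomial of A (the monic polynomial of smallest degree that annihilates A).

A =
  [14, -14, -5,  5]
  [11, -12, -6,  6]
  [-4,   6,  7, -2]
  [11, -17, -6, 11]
x^3 - 15*x^2 + 75*x - 125

The characteristic polynomial is χ_A(x) = (x - 5)^4, so the eigenvalues are known. The minimal polynomial is
  m_A(x) = Π_λ (x − λ)^{k_λ}
where k_λ is the size of the *largest* Jordan block for λ (equivalently, the smallest k with (A − λI)^k v = 0 for every generalised eigenvector v of λ).

  λ = 5: largest Jordan block has size 3, contributing (x − 5)^3

So m_A(x) = (x - 5)^3 = x^3 - 15*x^2 + 75*x - 125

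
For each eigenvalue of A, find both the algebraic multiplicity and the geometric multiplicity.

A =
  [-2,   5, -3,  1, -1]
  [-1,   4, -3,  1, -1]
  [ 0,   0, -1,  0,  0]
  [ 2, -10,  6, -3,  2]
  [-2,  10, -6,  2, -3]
λ = -1: alg = 5, geom = 4

Step 1 — factor the characteristic polynomial to read off the algebraic multiplicities:
  χ_A(x) = (x + 1)^5

Step 2 — compute geometric multiplicities via the rank-nullity identity g(λ) = n − rank(A − λI):
  rank(A − (-1)·I) = 1, so dim ker(A − (-1)·I) = n − 1 = 4

Summary:
  λ = -1: algebraic multiplicity = 5, geometric multiplicity = 4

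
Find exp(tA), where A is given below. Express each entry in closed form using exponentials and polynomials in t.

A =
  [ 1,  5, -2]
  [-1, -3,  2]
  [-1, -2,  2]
e^{tA} =
  [-t^2 + t + 1, -3*t^2 + 5*t, 2*t^2 - 2*t]
  [-t, 1 - 3*t, 2*t]
  [-t^2/2 - t, -3*t^2/2 - 2*t, t^2 + 2*t + 1]

Strategy: write A = P · J · P⁻¹ where J is a Jordan canonical form, so e^{tA} = P · e^{tJ} · P⁻¹, and e^{tJ} can be computed block-by-block.

A has Jordan form
J =
  [0, 1, 0]
  [0, 0, 1]
  [0, 0, 0]
(up to reordering of blocks).

Per-block formulas:
  For a 3×3 Jordan block J_3(0): exp(t · J_3(0)) = e^(0t)·(I + t·N + (t^2/2)·N^2), where N is the 3×3 nilpotent shift.

After assembling e^{tJ} and conjugating by P, we get:

e^{tA} =
  [-t^2 + t + 1, -3*t^2 + 5*t, 2*t^2 - 2*t]
  [-t, 1 - 3*t, 2*t]
  [-t^2/2 - t, -3*t^2/2 - 2*t, t^2 + 2*t + 1]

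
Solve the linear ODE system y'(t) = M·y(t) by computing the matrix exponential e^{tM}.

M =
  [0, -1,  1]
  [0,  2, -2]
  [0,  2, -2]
e^{tM} =
  [1, -t, t]
  [0, 2*t + 1, -2*t]
  [0, 2*t, 1 - 2*t]

Strategy: write M = P · J · P⁻¹ where J is a Jordan canonical form, so e^{tM} = P · e^{tJ} · P⁻¹, and e^{tJ} can be computed block-by-block.

M has Jordan form
J =
  [0, 1, 0]
  [0, 0, 0]
  [0, 0, 0]
(up to reordering of blocks).

Per-block formulas:
  For a 2×2 Jordan block J_2(0): exp(t · J_2(0)) = e^(0t)·(I + t·N), where N is the 2×2 nilpotent shift.
  For a 1×1 block at λ = 0: exp(t · [0]) = [e^(0t)].

After assembling e^{tJ} and conjugating by P, we get:

e^{tM} =
  [1, -t, t]
  [0, 2*t + 1, -2*t]
  [0, 2*t, 1 - 2*t]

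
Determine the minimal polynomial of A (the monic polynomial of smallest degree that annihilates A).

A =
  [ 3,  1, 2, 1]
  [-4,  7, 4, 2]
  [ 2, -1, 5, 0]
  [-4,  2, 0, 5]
x^2 - 10*x + 25

The characteristic polynomial is χ_A(x) = (x - 5)^4, so the eigenvalues are known. The minimal polynomial is
  m_A(x) = Π_λ (x − λ)^{k_λ}
where k_λ is the size of the *largest* Jordan block for λ (equivalently, the smallest k with (A − λI)^k v = 0 for every generalised eigenvector v of λ).

  λ = 5: largest Jordan block has size 2, contributing (x − 5)^2

So m_A(x) = (x - 5)^2 = x^2 - 10*x + 25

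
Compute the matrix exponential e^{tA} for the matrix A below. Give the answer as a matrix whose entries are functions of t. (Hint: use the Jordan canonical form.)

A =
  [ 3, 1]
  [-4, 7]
e^{tA} =
  [-2*t*exp(5*t) + exp(5*t), t*exp(5*t)]
  [-4*t*exp(5*t), 2*t*exp(5*t) + exp(5*t)]

Strategy: write A = P · J · P⁻¹ where J is a Jordan canonical form, so e^{tA} = P · e^{tJ} · P⁻¹, and e^{tJ} can be computed block-by-block.

A has Jordan form
J =
  [5, 1]
  [0, 5]
(up to reordering of blocks).

Per-block formulas:
  For a 2×2 Jordan block J_2(5): exp(t · J_2(5)) = e^(5t)·(I + t·N), where N is the 2×2 nilpotent shift.

After assembling e^{tJ} and conjugating by P, we get:

e^{tA} =
  [-2*t*exp(5*t) + exp(5*t), t*exp(5*t)]
  [-4*t*exp(5*t), 2*t*exp(5*t) + exp(5*t)]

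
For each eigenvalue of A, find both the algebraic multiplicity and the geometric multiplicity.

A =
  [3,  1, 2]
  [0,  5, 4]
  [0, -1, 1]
λ = 3: alg = 3, geom = 2

Step 1 — factor the characteristic polynomial to read off the algebraic multiplicities:
  χ_A(x) = (x - 3)^3

Step 2 — compute geometric multiplicities via the rank-nullity identity g(λ) = n − rank(A − λI):
  rank(A − (3)·I) = 1, so dim ker(A − (3)·I) = n − 1 = 2

Summary:
  λ = 3: algebraic multiplicity = 3, geometric multiplicity = 2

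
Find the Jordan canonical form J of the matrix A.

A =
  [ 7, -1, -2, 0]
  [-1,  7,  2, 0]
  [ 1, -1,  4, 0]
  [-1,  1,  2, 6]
J_2(6) ⊕ J_1(6) ⊕ J_1(6)

The characteristic polynomial is
  det(x·I − A) = x^4 - 24*x^3 + 216*x^2 - 864*x + 1296 = (x - 6)^4

Eigenvalues and multiplicities (the geometric multiplicity of λ is n − rank(A − λI), which equals the number of Jordan blocks for λ):
  λ = 6: algebraic multiplicity = 4, geometric multiplicity = 3

Determining the block sizes for each eigenvalue:
  λ = 6: 3 blocks summing to 4 forces exactly one block of size 2 and the rest size 1 → block sizes [2, 1, 1]

Assembling the blocks gives a Jordan form
J =
  [6, 1, 0, 0]
  [0, 6, 0, 0]
  [0, 0, 6, 0]
  [0, 0, 0, 6]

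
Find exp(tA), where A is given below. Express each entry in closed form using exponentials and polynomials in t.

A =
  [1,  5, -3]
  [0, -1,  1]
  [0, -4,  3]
e^{tA} =
  [exp(t), t^2*exp(t) + 5*t*exp(t), -t^2*exp(t)/2 - 3*t*exp(t)]
  [0, -2*t*exp(t) + exp(t), t*exp(t)]
  [0, -4*t*exp(t), 2*t*exp(t) + exp(t)]

Strategy: write A = P · J · P⁻¹ where J is a Jordan canonical form, so e^{tA} = P · e^{tJ} · P⁻¹, and e^{tJ} can be computed block-by-block.

A has Jordan form
J =
  [1, 1, 0]
  [0, 1, 1]
  [0, 0, 1]
(up to reordering of blocks).

Per-block formulas:
  For a 3×3 Jordan block J_3(1): exp(t · J_3(1)) = e^(1t)·(I + t·N + (t^2/2)·N^2), where N is the 3×3 nilpotent shift.

After assembling e^{tJ} and conjugating by P, we get:

e^{tA} =
  [exp(t), t^2*exp(t) + 5*t*exp(t), -t^2*exp(t)/2 - 3*t*exp(t)]
  [0, -2*t*exp(t) + exp(t), t*exp(t)]
  [0, -4*t*exp(t), 2*t*exp(t) + exp(t)]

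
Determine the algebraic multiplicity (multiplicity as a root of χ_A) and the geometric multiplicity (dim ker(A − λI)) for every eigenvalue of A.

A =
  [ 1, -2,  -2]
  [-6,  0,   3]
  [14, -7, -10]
λ = -3: alg = 3, geom = 2

Step 1 — factor the characteristic polynomial to read off the algebraic multiplicities:
  χ_A(x) = (x + 3)^3

Step 2 — compute geometric multiplicities via the rank-nullity identity g(λ) = n − rank(A − λI):
  rank(A − (-3)·I) = 1, so dim ker(A − (-3)·I) = n − 1 = 2

Summary:
  λ = -3: algebraic multiplicity = 3, geometric multiplicity = 2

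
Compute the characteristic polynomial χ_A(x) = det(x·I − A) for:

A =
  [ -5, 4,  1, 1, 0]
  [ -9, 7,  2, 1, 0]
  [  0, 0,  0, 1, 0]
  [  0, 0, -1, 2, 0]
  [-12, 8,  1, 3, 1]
x^5 - 5*x^4 + 10*x^3 - 10*x^2 + 5*x - 1

Expanding det(x·I − A) (e.g. by cofactor expansion or by noting that A is similar to its Jordan form J, which has the same characteristic polynomial as A) gives
  χ_A(x) = x^5 - 5*x^4 + 10*x^3 - 10*x^2 + 5*x - 1
which factors as (x - 1)^5. The eigenvalues (with algebraic multiplicities) are λ = 1 with multiplicity 5.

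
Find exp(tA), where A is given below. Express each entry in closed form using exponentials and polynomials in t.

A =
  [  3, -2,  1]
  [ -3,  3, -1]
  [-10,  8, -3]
e^{tA} =
  [2*t*exp(t) + exp(t), -2*t*exp(t), t*exp(t)]
  [-t^2*exp(t) - 3*t*exp(t), t^2*exp(t) + 2*t*exp(t) + exp(t), -t^2*exp(t)/2 - t*exp(t)]
  [-2*t^2*exp(t) - 10*t*exp(t), 2*t^2*exp(t) + 8*t*exp(t), -t^2*exp(t) - 4*t*exp(t) + exp(t)]

Strategy: write A = P · J · P⁻¹ where J is a Jordan canonical form, so e^{tA} = P · e^{tJ} · P⁻¹, and e^{tJ} can be computed block-by-block.

A has Jordan form
J =
  [1, 1, 0]
  [0, 1, 1]
  [0, 0, 1]
(up to reordering of blocks).

Per-block formulas:
  For a 3×3 Jordan block J_3(1): exp(t · J_3(1)) = e^(1t)·(I + t·N + (t^2/2)·N^2), where N is the 3×3 nilpotent shift.

After assembling e^{tJ} and conjugating by P, we get:

e^{tA} =
  [2*t*exp(t) + exp(t), -2*t*exp(t), t*exp(t)]
  [-t^2*exp(t) - 3*t*exp(t), t^2*exp(t) + 2*t*exp(t) + exp(t), -t^2*exp(t)/2 - t*exp(t)]
  [-2*t^2*exp(t) - 10*t*exp(t), 2*t^2*exp(t) + 8*t*exp(t), -t^2*exp(t) - 4*t*exp(t) + exp(t)]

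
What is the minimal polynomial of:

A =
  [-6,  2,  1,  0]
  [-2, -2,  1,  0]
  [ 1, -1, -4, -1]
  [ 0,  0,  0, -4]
x^3 + 12*x^2 + 48*x + 64

The characteristic polynomial is χ_A(x) = (x + 4)^4, so the eigenvalues are known. The minimal polynomial is
  m_A(x) = Π_λ (x − λ)^{k_λ}
where k_λ is the size of the *largest* Jordan block for λ (equivalently, the smallest k with (A − λI)^k v = 0 for every generalised eigenvector v of λ).

  λ = -4: largest Jordan block has size 3, contributing (x + 4)^3

So m_A(x) = (x + 4)^3 = x^3 + 12*x^2 + 48*x + 64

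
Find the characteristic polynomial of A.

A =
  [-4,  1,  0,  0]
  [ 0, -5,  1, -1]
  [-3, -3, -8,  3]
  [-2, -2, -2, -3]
x^4 + 20*x^3 + 150*x^2 + 500*x + 625

Expanding det(x·I − A) (e.g. by cofactor expansion or by noting that A is similar to its Jordan form J, which has the same characteristic polynomial as A) gives
  χ_A(x) = x^4 + 20*x^3 + 150*x^2 + 500*x + 625
which factors as (x + 5)^4. The eigenvalues (with algebraic multiplicities) are λ = -5 with multiplicity 4.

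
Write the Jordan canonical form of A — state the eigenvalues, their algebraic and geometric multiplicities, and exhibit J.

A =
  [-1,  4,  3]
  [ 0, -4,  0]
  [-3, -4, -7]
J_2(-4) ⊕ J_1(-4)

The characteristic polynomial is
  det(x·I − A) = x^3 + 12*x^2 + 48*x + 64 = (x + 4)^3

Eigenvalues and multiplicities (the geometric multiplicity of λ is n − rank(A − λI), which equals the number of Jordan blocks for λ):
  λ = -4: algebraic multiplicity = 3, geometric multiplicity = 2

Determining the block sizes for each eigenvalue:
  λ = -4: 2 blocks summing to 3 forces exactly one block of size 2 and the rest size 1 → block sizes [2, 1]

Assembling the blocks gives a Jordan form
J =
  [-4,  1,  0]
  [ 0, -4,  0]
  [ 0,  0, -4]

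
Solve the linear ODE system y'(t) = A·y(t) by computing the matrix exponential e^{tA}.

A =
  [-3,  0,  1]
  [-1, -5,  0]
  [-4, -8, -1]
e^{tA} =
  [-2*t^2*exp(-3*t) + exp(-3*t), -4*t^2*exp(-3*t), t^2*exp(-3*t) + t*exp(-3*t)]
  [t^2*exp(-3*t) - t*exp(-3*t), 2*t^2*exp(-3*t) - 2*t*exp(-3*t) + exp(-3*t), -t^2*exp(-3*t)/2]
  [-4*t*exp(-3*t), -8*t*exp(-3*t), 2*t*exp(-3*t) + exp(-3*t)]

Strategy: write A = P · J · P⁻¹ where J is a Jordan canonical form, so e^{tA} = P · e^{tJ} · P⁻¹, and e^{tJ} can be computed block-by-block.

A has Jordan form
J =
  [-3,  1,  0]
  [ 0, -3,  1]
  [ 0,  0, -3]
(up to reordering of blocks).

Per-block formulas:
  For a 3×3 Jordan block J_3(-3): exp(t · J_3(-3)) = e^(-3t)·(I + t·N + (t^2/2)·N^2), where N is the 3×3 nilpotent shift.

After assembling e^{tJ} and conjugating by P, we get:

e^{tA} =
  [-2*t^2*exp(-3*t) + exp(-3*t), -4*t^2*exp(-3*t), t^2*exp(-3*t) + t*exp(-3*t)]
  [t^2*exp(-3*t) - t*exp(-3*t), 2*t^2*exp(-3*t) - 2*t*exp(-3*t) + exp(-3*t), -t^2*exp(-3*t)/2]
  [-4*t*exp(-3*t), -8*t*exp(-3*t), 2*t*exp(-3*t) + exp(-3*t)]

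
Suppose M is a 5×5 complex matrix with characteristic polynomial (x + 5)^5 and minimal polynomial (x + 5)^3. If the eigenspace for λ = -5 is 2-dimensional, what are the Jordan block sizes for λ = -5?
Block sizes for λ = -5: [3, 2]

Step 1 — from the characteristic polynomial, algebraic multiplicity of λ = -5 is 5. From dim ker(M − (-5)·I) = 2, there are exactly 2 Jordan blocks for λ = -5.
Step 2 — from the minimal polynomial, the factor (x + 5)^3 tells us the largest block for λ = -5 has size 3.
Step 3 — with total size 5, 2 blocks, and largest block 3, the block sizes (in nonincreasing order) are [3, 2].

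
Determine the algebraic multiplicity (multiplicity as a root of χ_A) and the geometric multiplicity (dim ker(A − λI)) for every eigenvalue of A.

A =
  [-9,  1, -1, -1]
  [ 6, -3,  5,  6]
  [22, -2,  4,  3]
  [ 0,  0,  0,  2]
λ = -5: alg = 2, geom = 1; λ = 2: alg = 2, geom = 1

Step 1 — factor the characteristic polynomial to read off the algebraic multiplicities:
  χ_A(x) = (x - 2)^2*(x + 5)^2

Step 2 — compute geometric multiplicities via the rank-nullity identity g(λ) = n − rank(A − λI):
  rank(A − (-5)·I) = 3, so dim ker(A − (-5)·I) = n − 3 = 1
  rank(A − (2)·I) = 3, so dim ker(A − (2)·I) = n − 3 = 1

Summary:
  λ = -5: algebraic multiplicity = 2, geometric multiplicity = 1
  λ = 2: algebraic multiplicity = 2, geometric multiplicity = 1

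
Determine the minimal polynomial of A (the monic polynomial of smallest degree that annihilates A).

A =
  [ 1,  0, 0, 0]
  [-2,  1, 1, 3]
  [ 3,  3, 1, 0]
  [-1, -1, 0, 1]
x^3 - 3*x^2 + 3*x - 1

The characteristic polynomial is χ_A(x) = (x - 1)^4, so the eigenvalues are known. The minimal polynomial is
  m_A(x) = Π_λ (x − λ)^{k_λ}
where k_λ is the size of the *largest* Jordan block for λ (equivalently, the smallest k with (A − λI)^k v = 0 for every generalised eigenvector v of λ).

  λ = 1: largest Jordan block has size 3, contributing (x − 1)^3

So m_A(x) = (x - 1)^3 = x^3 - 3*x^2 + 3*x - 1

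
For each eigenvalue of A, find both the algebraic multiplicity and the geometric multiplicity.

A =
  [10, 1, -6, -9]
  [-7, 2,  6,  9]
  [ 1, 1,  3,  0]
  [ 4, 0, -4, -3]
λ = 3: alg = 4, geom = 2

Step 1 — factor the characteristic polynomial to read off the algebraic multiplicities:
  χ_A(x) = (x - 3)^4

Step 2 — compute geometric multiplicities via the rank-nullity identity g(λ) = n − rank(A − λI):
  rank(A − (3)·I) = 2, so dim ker(A − (3)·I) = n − 2 = 2

Summary:
  λ = 3: algebraic multiplicity = 4, geometric multiplicity = 2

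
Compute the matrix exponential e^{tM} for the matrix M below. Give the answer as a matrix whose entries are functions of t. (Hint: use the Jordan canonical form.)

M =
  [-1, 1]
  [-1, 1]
e^{tM} =
  [1 - t, t]
  [-t, t + 1]

Strategy: write M = P · J · P⁻¹ where J is a Jordan canonical form, so e^{tM} = P · e^{tJ} · P⁻¹, and e^{tJ} can be computed block-by-block.

M has Jordan form
J =
  [0, 1]
  [0, 0]
(up to reordering of blocks).

Per-block formulas:
  For a 2×2 Jordan block J_2(0): exp(t · J_2(0)) = e^(0t)·(I + t·N), where N is the 2×2 nilpotent shift.

After assembling e^{tJ} and conjugating by P, we get:

e^{tM} =
  [1 - t, t]
  [-t, t + 1]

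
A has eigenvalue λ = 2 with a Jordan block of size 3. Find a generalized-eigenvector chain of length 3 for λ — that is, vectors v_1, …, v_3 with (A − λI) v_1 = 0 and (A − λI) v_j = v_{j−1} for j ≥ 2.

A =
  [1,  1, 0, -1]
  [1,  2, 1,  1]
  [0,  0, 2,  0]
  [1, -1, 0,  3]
A Jordan chain for λ = 2 of length 3:
v_1 = (1, 0, 0, -1)ᵀ
v_2 = (-1, 1, 0, 1)ᵀ
v_3 = (1, 0, 0, 0)ᵀ

Let N = A − (2)·I. We want v_3 with N^3 v_3 = 0 but N^2 v_3 ≠ 0; then v_{j-1} := N · v_j for j = 3, …, 2.

Pick v_3 = (1, 0, 0, 0)ᵀ.
Then v_2 = N · v_3 = (-1, 1, 0, 1)ᵀ.
Then v_1 = N · v_2 = (1, 0, 0, -1)ᵀ.

Sanity check: (A − (2)·I) v_1 = (0, 0, 0, 0)ᵀ = 0. ✓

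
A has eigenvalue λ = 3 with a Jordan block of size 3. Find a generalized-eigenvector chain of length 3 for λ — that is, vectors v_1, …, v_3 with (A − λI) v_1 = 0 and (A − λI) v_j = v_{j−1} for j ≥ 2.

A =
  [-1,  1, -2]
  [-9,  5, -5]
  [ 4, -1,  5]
A Jordan chain for λ = 3 of length 3:
v_1 = (-1, -2, 1)ᵀ
v_2 = (-4, -9, 4)ᵀ
v_3 = (1, 0, 0)ᵀ

Let N = A − (3)·I. We want v_3 with N^3 v_3 = 0 but N^2 v_3 ≠ 0; then v_{j-1} := N · v_j for j = 3, …, 2.

Pick v_3 = (1, 0, 0)ᵀ.
Then v_2 = N · v_3 = (-4, -9, 4)ᵀ.
Then v_1 = N · v_2 = (-1, -2, 1)ᵀ.

Sanity check: (A − (3)·I) v_1 = (0, 0, 0)ᵀ = 0. ✓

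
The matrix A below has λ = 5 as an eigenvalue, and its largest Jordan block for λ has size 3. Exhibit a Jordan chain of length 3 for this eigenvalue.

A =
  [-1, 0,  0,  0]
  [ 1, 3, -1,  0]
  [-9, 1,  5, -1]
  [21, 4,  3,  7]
A Jordan chain for λ = 5 of length 3:
v_1 = (0, 3, -6, 3)ᵀ
v_2 = (0, -2, 1, 4)ᵀ
v_3 = (0, 1, 0, 0)ᵀ

Let N = A − (5)·I. We want v_3 with N^3 v_3 = 0 but N^2 v_3 ≠ 0; then v_{j-1} := N · v_j for j = 3, …, 2.

Pick v_3 = (0, 1, 0, 0)ᵀ.
Then v_2 = N · v_3 = (0, -2, 1, 4)ᵀ.
Then v_1 = N · v_2 = (0, 3, -6, 3)ᵀ.

Sanity check: (A − (5)·I) v_1 = (0, 0, 0, 0)ᵀ = 0. ✓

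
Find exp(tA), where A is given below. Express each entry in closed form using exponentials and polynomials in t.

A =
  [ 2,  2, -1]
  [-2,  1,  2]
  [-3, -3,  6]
e^{tA} =
  [-t*exp(3*t) + exp(3*t), -3*t^2*exp(3*t)/2 + 2*t*exp(3*t), t^2*exp(3*t) - t*exp(3*t)]
  [-2*t*exp(3*t), -3*t^2*exp(3*t) - 2*t*exp(3*t) + exp(3*t), 2*t^2*exp(3*t) + 2*t*exp(3*t)]
  [-3*t*exp(3*t), -9*t^2*exp(3*t)/2 - 3*t*exp(3*t), 3*t^2*exp(3*t) + 3*t*exp(3*t) + exp(3*t)]

Strategy: write A = P · J · P⁻¹ where J is a Jordan canonical form, so e^{tA} = P · e^{tJ} · P⁻¹, and e^{tJ} can be computed block-by-block.

A has Jordan form
J =
  [3, 1, 0]
  [0, 3, 1]
  [0, 0, 3]
(up to reordering of blocks).

Per-block formulas:
  For a 3×3 Jordan block J_3(3): exp(t · J_3(3)) = e^(3t)·(I + t·N + (t^2/2)·N^2), where N is the 3×3 nilpotent shift.

After assembling e^{tJ} and conjugating by P, we get:

e^{tA} =
  [-t*exp(3*t) + exp(3*t), -3*t^2*exp(3*t)/2 + 2*t*exp(3*t), t^2*exp(3*t) - t*exp(3*t)]
  [-2*t*exp(3*t), -3*t^2*exp(3*t) - 2*t*exp(3*t) + exp(3*t), 2*t^2*exp(3*t) + 2*t*exp(3*t)]
  [-3*t*exp(3*t), -9*t^2*exp(3*t)/2 - 3*t*exp(3*t), 3*t^2*exp(3*t) + 3*t*exp(3*t) + exp(3*t)]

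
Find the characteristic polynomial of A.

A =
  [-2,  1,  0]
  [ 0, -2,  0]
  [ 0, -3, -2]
x^3 + 6*x^2 + 12*x + 8

Expanding det(x·I − A) (e.g. by cofactor expansion or by noting that A is similar to its Jordan form J, which has the same characteristic polynomial as A) gives
  χ_A(x) = x^3 + 6*x^2 + 12*x + 8
which factors as (x + 2)^3. The eigenvalues (with algebraic multiplicities) are λ = -2 with multiplicity 3.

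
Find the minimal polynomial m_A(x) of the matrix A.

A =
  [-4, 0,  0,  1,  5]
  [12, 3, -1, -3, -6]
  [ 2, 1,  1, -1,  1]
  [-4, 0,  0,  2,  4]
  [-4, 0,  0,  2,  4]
x^5 - 6*x^4 + 12*x^3 - 8*x^2

The characteristic polynomial is χ_A(x) = x^2*(x - 2)^3, so the eigenvalues are known. The minimal polynomial is
  m_A(x) = Π_λ (x − λ)^{k_λ}
where k_λ is the size of the *largest* Jordan block for λ (equivalently, the smallest k with (A − λI)^k v = 0 for every generalised eigenvector v of λ).

  λ = 0: largest Jordan block has size 2, contributing (x − 0)^2
  λ = 2: largest Jordan block has size 3, contributing (x − 2)^3

So m_A(x) = x^2*(x - 2)^3 = x^5 - 6*x^4 + 12*x^3 - 8*x^2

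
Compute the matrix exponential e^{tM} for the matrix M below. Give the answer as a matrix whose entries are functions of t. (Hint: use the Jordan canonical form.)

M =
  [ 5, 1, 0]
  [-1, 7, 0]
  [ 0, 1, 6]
e^{tM} =
  [-t*exp(6*t) + exp(6*t), t*exp(6*t), 0]
  [-t*exp(6*t), t*exp(6*t) + exp(6*t), 0]
  [-t^2*exp(6*t)/2, t^2*exp(6*t)/2 + t*exp(6*t), exp(6*t)]

Strategy: write M = P · J · P⁻¹ where J is a Jordan canonical form, so e^{tM} = P · e^{tJ} · P⁻¹, and e^{tJ} can be computed block-by-block.

M has Jordan form
J =
  [6, 1, 0]
  [0, 6, 1]
  [0, 0, 6]
(up to reordering of blocks).

Per-block formulas:
  For a 3×3 Jordan block J_3(6): exp(t · J_3(6)) = e^(6t)·(I + t·N + (t^2/2)·N^2), where N is the 3×3 nilpotent shift.

After assembling e^{tJ} and conjugating by P, we get:

e^{tM} =
  [-t*exp(6*t) + exp(6*t), t*exp(6*t), 0]
  [-t*exp(6*t), t*exp(6*t) + exp(6*t), 0]
  [-t^2*exp(6*t)/2, t^2*exp(6*t)/2 + t*exp(6*t), exp(6*t)]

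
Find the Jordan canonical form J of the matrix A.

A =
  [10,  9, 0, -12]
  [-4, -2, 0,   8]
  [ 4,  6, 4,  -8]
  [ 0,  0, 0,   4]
J_2(4) ⊕ J_1(4) ⊕ J_1(4)

The characteristic polynomial is
  det(x·I − A) = x^4 - 16*x^3 + 96*x^2 - 256*x + 256 = (x - 4)^4

Eigenvalues and multiplicities (the geometric multiplicity of λ is n − rank(A − λI), which equals the number of Jordan blocks for λ):
  λ = 4: algebraic multiplicity = 4, geometric multiplicity = 3

Determining the block sizes for each eigenvalue:
  λ = 4: 3 blocks summing to 4 forces exactly one block of size 2 and the rest size 1 → block sizes [2, 1, 1]

Assembling the blocks gives a Jordan form
J =
  [4, 1, 0, 0]
  [0, 4, 0, 0]
  [0, 0, 4, 0]
  [0, 0, 0, 4]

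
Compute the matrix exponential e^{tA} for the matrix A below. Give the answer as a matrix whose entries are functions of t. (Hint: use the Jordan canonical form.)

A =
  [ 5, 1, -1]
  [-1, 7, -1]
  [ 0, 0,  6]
e^{tA} =
  [-t*exp(6*t) + exp(6*t), t*exp(6*t), -t*exp(6*t)]
  [-t*exp(6*t), t*exp(6*t) + exp(6*t), -t*exp(6*t)]
  [0, 0, exp(6*t)]

Strategy: write A = P · J · P⁻¹ where J is a Jordan canonical form, so e^{tA} = P · e^{tJ} · P⁻¹, and e^{tJ} can be computed block-by-block.

A has Jordan form
J =
  [6, 1, 0]
  [0, 6, 0]
  [0, 0, 6]
(up to reordering of blocks).

Per-block formulas:
  For a 1×1 block at λ = 6: exp(t · [6]) = [e^(6t)].
  For a 2×2 Jordan block J_2(6): exp(t · J_2(6)) = e^(6t)·(I + t·N), where N is the 2×2 nilpotent shift.

After assembling e^{tJ} and conjugating by P, we get:

e^{tA} =
  [-t*exp(6*t) + exp(6*t), t*exp(6*t), -t*exp(6*t)]
  [-t*exp(6*t), t*exp(6*t) + exp(6*t), -t*exp(6*t)]
  [0, 0, exp(6*t)]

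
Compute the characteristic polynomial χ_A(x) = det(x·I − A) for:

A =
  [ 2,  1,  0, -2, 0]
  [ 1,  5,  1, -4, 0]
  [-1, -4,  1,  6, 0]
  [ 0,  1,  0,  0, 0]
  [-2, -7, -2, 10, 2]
x^5 - 10*x^4 + 40*x^3 - 80*x^2 + 80*x - 32

Expanding det(x·I − A) (e.g. by cofactor expansion or by noting that A is similar to its Jordan form J, which has the same characteristic polynomial as A) gives
  χ_A(x) = x^5 - 10*x^4 + 40*x^3 - 80*x^2 + 80*x - 32
which factors as (x - 2)^5. The eigenvalues (with algebraic multiplicities) are λ = 2 with multiplicity 5.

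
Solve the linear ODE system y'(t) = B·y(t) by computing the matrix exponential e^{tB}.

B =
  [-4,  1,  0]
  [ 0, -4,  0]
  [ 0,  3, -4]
e^{tB} =
  [exp(-4*t), t*exp(-4*t), 0]
  [0, exp(-4*t), 0]
  [0, 3*t*exp(-4*t), exp(-4*t)]

Strategy: write B = P · J · P⁻¹ where J is a Jordan canonical form, so e^{tB} = P · e^{tJ} · P⁻¹, and e^{tJ} can be computed block-by-block.

B has Jordan form
J =
  [-4,  1,  0]
  [ 0, -4,  0]
  [ 0,  0, -4]
(up to reordering of blocks).

Per-block formulas:
  For a 1×1 block at λ = -4: exp(t · [-4]) = [e^(-4t)].
  For a 2×2 Jordan block J_2(-4): exp(t · J_2(-4)) = e^(-4t)·(I + t·N), where N is the 2×2 nilpotent shift.

After assembling e^{tJ} and conjugating by P, we get:

e^{tB} =
  [exp(-4*t), t*exp(-4*t), 0]
  [0, exp(-4*t), 0]
  [0, 3*t*exp(-4*t), exp(-4*t)]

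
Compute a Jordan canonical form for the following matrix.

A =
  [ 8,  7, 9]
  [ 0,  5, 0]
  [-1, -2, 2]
J_3(5)

The characteristic polynomial is
  det(x·I − A) = x^3 - 15*x^2 + 75*x - 125 = (x - 5)^3

Eigenvalues and multiplicities (the geometric multiplicity of λ is n − rank(A − λI), which equals the number of Jordan blocks for λ):
  λ = 5: algebraic multiplicity = 3, geometric multiplicity = 1

Determining the block sizes for each eigenvalue:
  λ = 5: one block (gm = 1), so the single block has size am = 3 → block sizes [3]

Assembling the blocks gives a Jordan form
J =
  [5, 1, 0]
  [0, 5, 1]
  [0, 0, 5]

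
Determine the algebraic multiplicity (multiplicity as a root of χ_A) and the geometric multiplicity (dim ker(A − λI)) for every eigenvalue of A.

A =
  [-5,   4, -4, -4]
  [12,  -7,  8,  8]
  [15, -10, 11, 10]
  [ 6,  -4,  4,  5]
λ = 1: alg = 4, geom = 3

Step 1 — factor the characteristic polynomial to read off the algebraic multiplicities:
  χ_A(x) = (x - 1)^4

Step 2 — compute geometric multiplicities via the rank-nullity identity g(λ) = n − rank(A − λI):
  rank(A − (1)·I) = 1, so dim ker(A − (1)·I) = n − 1 = 3

Summary:
  λ = 1: algebraic multiplicity = 4, geometric multiplicity = 3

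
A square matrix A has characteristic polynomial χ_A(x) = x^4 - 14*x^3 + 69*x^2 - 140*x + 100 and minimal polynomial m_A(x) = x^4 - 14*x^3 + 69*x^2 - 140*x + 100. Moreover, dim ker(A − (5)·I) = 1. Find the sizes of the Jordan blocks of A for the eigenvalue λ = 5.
Block sizes for λ = 5: [2]

Step 1 — from the characteristic polynomial, algebraic multiplicity of λ = 5 is 2. From dim ker(A − (5)·I) = 1, there are exactly 1 Jordan blocks for λ = 5.
Step 2 — from the minimal polynomial, the factor (x − 5)^2 tells us the largest block for λ = 5 has size 2.
Step 3 — with total size 2, 1 blocks, and largest block 2, the block sizes (in nonincreasing order) are [2].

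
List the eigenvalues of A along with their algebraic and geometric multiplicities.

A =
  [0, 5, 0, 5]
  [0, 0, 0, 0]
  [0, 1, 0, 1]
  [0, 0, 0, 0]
λ = 0: alg = 4, geom = 3

Step 1 — factor the characteristic polynomial to read off the algebraic multiplicities:
  χ_A(x) = x^4

Step 2 — compute geometric multiplicities via the rank-nullity identity g(λ) = n − rank(A − λI):
  rank(A − (0)·I) = 1, so dim ker(A − (0)·I) = n − 1 = 3

Summary:
  λ = 0: algebraic multiplicity = 4, geometric multiplicity = 3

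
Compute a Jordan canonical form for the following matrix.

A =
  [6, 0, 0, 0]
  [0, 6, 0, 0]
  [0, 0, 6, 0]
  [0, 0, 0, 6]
J_1(6) ⊕ J_1(6) ⊕ J_1(6) ⊕ J_1(6)

The characteristic polynomial is
  det(x·I − A) = x^4 - 24*x^3 + 216*x^2 - 864*x + 1296 = (x - 6)^4

Eigenvalues and multiplicities (the geometric multiplicity of λ is n − rank(A − λI), which equals the number of Jordan blocks for λ):
  λ = 6: algebraic multiplicity = 4, geometric multiplicity = 4

Determining the block sizes for each eigenvalue:
  λ = 6: gm = am = 4, so every block has size 1 → block sizes [1, 1, 1, 1]

Assembling the blocks gives a Jordan form
J =
  [6, 0, 0, 0]
  [0, 6, 0, 0]
  [0, 0, 6, 0]
  [0, 0, 0, 6]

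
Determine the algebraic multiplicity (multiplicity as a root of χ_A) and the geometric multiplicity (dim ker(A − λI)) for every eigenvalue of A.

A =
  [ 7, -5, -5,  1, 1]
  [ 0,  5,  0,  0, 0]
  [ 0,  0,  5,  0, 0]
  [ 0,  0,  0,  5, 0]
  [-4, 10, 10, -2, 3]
λ = 5: alg = 5, geom = 4

Step 1 — factor the characteristic polynomial to read off the algebraic multiplicities:
  χ_A(x) = (x - 5)^5

Step 2 — compute geometric multiplicities via the rank-nullity identity g(λ) = n − rank(A − λI):
  rank(A − (5)·I) = 1, so dim ker(A − (5)·I) = n − 1 = 4

Summary:
  λ = 5: algebraic multiplicity = 5, geometric multiplicity = 4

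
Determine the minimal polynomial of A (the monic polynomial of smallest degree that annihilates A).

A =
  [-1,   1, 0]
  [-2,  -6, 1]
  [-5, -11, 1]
x^3 + 6*x^2 + 12*x + 8

The characteristic polynomial is χ_A(x) = (x + 2)^3, so the eigenvalues are known. The minimal polynomial is
  m_A(x) = Π_λ (x − λ)^{k_λ}
where k_λ is the size of the *largest* Jordan block for λ (equivalently, the smallest k with (A − λI)^k v = 0 for every generalised eigenvector v of λ).

  λ = -2: largest Jordan block has size 3, contributing (x + 2)^3

So m_A(x) = (x + 2)^3 = x^3 + 6*x^2 + 12*x + 8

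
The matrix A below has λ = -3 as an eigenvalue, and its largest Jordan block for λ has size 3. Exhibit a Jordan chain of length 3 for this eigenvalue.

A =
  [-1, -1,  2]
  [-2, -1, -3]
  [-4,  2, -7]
A Jordan chain for λ = -3 of length 3:
v_1 = (-2, 4, 4)ᵀ
v_2 = (2, -2, -4)ᵀ
v_3 = (1, 0, 0)ᵀ

Let N = A − (-3)·I. We want v_3 with N^3 v_3 = 0 but N^2 v_3 ≠ 0; then v_{j-1} := N · v_j for j = 3, …, 2.

Pick v_3 = (1, 0, 0)ᵀ.
Then v_2 = N · v_3 = (2, -2, -4)ᵀ.
Then v_1 = N · v_2 = (-2, 4, 4)ᵀ.

Sanity check: (A − (-3)·I) v_1 = (0, 0, 0)ᵀ = 0. ✓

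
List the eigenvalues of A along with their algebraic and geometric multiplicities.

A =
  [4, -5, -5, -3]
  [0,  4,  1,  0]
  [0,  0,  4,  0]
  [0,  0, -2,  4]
λ = 4: alg = 4, geom = 2

Step 1 — factor the characteristic polynomial to read off the algebraic multiplicities:
  χ_A(x) = (x - 4)^4

Step 2 — compute geometric multiplicities via the rank-nullity identity g(λ) = n − rank(A − λI):
  rank(A − (4)·I) = 2, so dim ker(A − (4)·I) = n − 2 = 2

Summary:
  λ = 4: algebraic multiplicity = 4, geometric multiplicity = 2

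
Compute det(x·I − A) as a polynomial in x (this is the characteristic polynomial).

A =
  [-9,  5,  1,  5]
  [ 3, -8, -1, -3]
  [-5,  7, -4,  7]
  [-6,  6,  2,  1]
x^4 + 20*x^3 + 150*x^2 + 500*x + 625

Expanding det(x·I − A) (e.g. by cofactor expansion or by noting that A is similar to its Jordan form J, which has the same characteristic polynomial as A) gives
  χ_A(x) = x^4 + 20*x^3 + 150*x^2 + 500*x + 625
which factors as (x + 5)^4. The eigenvalues (with algebraic multiplicities) are λ = -5 with multiplicity 4.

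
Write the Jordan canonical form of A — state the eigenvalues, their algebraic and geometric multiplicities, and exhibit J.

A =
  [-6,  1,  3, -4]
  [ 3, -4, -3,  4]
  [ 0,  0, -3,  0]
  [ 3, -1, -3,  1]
J_2(-3) ⊕ J_1(-3) ⊕ J_1(-3)

The characteristic polynomial is
  det(x·I − A) = x^4 + 12*x^3 + 54*x^2 + 108*x + 81 = (x + 3)^4

Eigenvalues and multiplicities (the geometric multiplicity of λ is n − rank(A − λI), which equals the number of Jordan blocks for λ):
  λ = -3: algebraic multiplicity = 4, geometric multiplicity = 3

Determining the block sizes for each eigenvalue:
  λ = -3: 3 blocks summing to 4 forces exactly one block of size 2 and the rest size 1 → block sizes [2, 1, 1]

Assembling the blocks gives a Jordan form
J =
  [-3,  1,  0,  0]
  [ 0, -3,  0,  0]
  [ 0,  0, -3,  0]
  [ 0,  0,  0, -3]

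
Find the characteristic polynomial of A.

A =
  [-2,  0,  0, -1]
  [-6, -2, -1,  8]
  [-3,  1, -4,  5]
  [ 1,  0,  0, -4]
x^4 + 12*x^3 + 54*x^2 + 108*x + 81

Expanding det(x·I − A) (e.g. by cofactor expansion or by noting that A is similar to its Jordan form J, which has the same characteristic polynomial as A) gives
  χ_A(x) = x^4 + 12*x^3 + 54*x^2 + 108*x + 81
which factors as (x + 3)^4. The eigenvalues (with algebraic multiplicities) are λ = -3 with multiplicity 4.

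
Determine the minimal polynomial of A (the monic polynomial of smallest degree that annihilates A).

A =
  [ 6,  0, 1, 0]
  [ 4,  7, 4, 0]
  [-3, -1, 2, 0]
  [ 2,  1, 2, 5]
x^3 - 15*x^2 + 75*x - 125

The characteristic polynomial is χ_A(x) = (x - 5)^4, so the eigenvalues are known. The minimal polynomial is
  m_A(x) = Π_λ (x − λ)^{k_λ}
where k_λ is the size of the *largest* Jordan block for λ (equivalently, the smallest k with (A − λI)^k v = 0 for every generalised eigenvector v of λ).

  λ = 5: largest Jordan block has size 3, contributing (x − 5)^3

So m_A(x) = (x - 5)^3 = x^3 - 15*x^2 + 75*x - 125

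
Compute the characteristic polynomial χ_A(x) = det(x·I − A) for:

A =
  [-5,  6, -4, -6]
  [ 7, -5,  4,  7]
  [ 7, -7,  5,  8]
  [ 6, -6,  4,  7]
x^4 - 2*x^3 + 2*x - 1

Expanding det(x·I − A) (e.g. by cofactor expansion or by noting that A is similar to its Jordan form J, which has the same characteristic polynomial as A) gives
  χ_A(x) = x^4 - 2*x^3 + 2*x - 1
which factors as (x - 1)^3*(x + 1). The eigenvalues (with algebraic multiplicities) are λ = -1 with multiplicity 1, λ = 1 with multiplicity 3.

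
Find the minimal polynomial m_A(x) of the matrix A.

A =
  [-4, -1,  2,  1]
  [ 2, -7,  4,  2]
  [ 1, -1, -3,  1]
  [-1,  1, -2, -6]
x^2 + 10*x + 25

The characteristic polynomial is χ_A(x) = (x + 5)^4, so the eigenvalues are known. The minimal polynomial is
  m_A(x) = Π_λ (x − λ)^{k_λ}
where k_λ is the size of the *largest* Jordan block for λ (equivalently, the smallest k with (A − λI)^k v = 0 for every generalised eigenvector v of λ).

  λ = -5: largest Jordan block has size 2, contributing (x + 5)^2

So m_A(x) = (x + 5)^2 = x^2 + 10*x + 25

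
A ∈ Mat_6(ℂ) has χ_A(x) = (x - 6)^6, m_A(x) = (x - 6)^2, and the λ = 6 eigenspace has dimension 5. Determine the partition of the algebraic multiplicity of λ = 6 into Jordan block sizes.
Block sizes for λ = 6: [2, 1, 1, 1, 1]

Step 1 — from the characteristic polynomial, algebraic multiplicity of λ = 6 is 6. From dim ker(A − (6)·I) = 5, there are exactly 5 Jordan blocks for λ = 6.
Step 2 — from the minimal polynomial, the factor (x − 6)^2 tells us the largest block for λ = 6 has size 2.
Step 3 — with total size 6, 5 blocks, and largest block 2, the block sizes (in nonincreasing order) are [2, 1, 1, 1, 1].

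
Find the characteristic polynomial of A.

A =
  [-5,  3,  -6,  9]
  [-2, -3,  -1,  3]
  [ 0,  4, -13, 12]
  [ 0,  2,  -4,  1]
x^4 + 20*x^3 + 150*x^2 + 500*x + 625

Expanding det(x·I − A) (e.g. by cofactor expansion or by noting that A is similar to its Jordan form J, which has the same characteristic polynomial as A) gives
  χ_A(x) = x^4 + 20*x^3 + 150*x^2 + 500*x + 625
which factors as (x + 5)^4. The eigenvalues (with algebraic multiplicities) are λ = -5 with multiplicity 4.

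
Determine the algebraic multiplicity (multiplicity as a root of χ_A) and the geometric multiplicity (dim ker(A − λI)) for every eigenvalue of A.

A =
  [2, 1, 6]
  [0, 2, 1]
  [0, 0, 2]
λ = 2: alg = 3, geom = 1

Step 1 — factor the characteristic polynomial to read off the algebraic multiplicities:
  χ_A(x) = (x - 2)^3

Step 2 — compute geometric multiplicities via the rank-nullity identity g(λ) = n − rank(A − λI):
  rank(A − (2)·I) = 2, so dim ker(A − (2)·I) = n − 2 = 1

Summary:
  λ = 2: algebraic multiplicity = 3, geometric multiplicity = 1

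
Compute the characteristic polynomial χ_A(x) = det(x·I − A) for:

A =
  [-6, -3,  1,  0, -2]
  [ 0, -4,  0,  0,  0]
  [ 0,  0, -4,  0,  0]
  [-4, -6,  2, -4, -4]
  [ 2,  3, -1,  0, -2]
x^5 + 20*x^4 + 160*x^3 + 640*x^2 + 1280*x + 1024

Expanding det(x·I − A) (e.g. by cofactor expansion or by noting that A is similar to its Jordan form J, which has the same characteristic polynomial as A) gives
  χ_A(x) = x^5 + 20*x^4 + 160*x^3 + 640*x^2 + 1280*x + 1024
which factors as (x + 4)^5. The eigenvalues (with algebraic multiplicities) are λ = -4 with multiplicity 5.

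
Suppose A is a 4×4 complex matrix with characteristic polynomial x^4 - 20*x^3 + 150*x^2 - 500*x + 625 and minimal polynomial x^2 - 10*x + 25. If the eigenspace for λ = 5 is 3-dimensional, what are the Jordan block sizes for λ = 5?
Block sizes for λ = 5: [2, 1, 1]

Step 1 — from the characteristic polynomial, algebraic multiplicity of λ = 5 is 4. From dim ker(A − (5)·I) = 3, there are exactly 3 Jordan blocks for λ = 5.
Step 2 — from the minimal polynomial, the factor (x − 5)^2 tells us the largest block for λ = 5 has size 2.
Step 3 — with total size 4, 3 blocks, and largest block 2, the block sizes (in nonincreasing order) are [2, 1, 1].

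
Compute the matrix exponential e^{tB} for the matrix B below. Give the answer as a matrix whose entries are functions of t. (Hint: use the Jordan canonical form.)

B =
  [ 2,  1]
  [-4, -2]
e^{tB} =
  [2*t + 1, t]
  [-4*t, 1 - 2*t]

Strategy: write B = P · J · P⁻¹ where J is a Jordan canonical form, so e^{tB} = P · e^{tJ} · P⁻¹, and e^{tJ} can be computed block-by-block.

B has Jordan form
J =
  [0, 1]
  [0, 0]
(up to reordering of blocks).

Per-block formulas:
  For a 2×2 Jordan block J_2(0): exp(t · J_2(0)) = e^(0t)·(I + t·N), where N is the 2×2 nilpotent shift.

After assembling e^{tJ} and conjugating by P, we get:

e^{tB} =
  [2*t + 1, t]
  [-4*t, 1 - 2*t]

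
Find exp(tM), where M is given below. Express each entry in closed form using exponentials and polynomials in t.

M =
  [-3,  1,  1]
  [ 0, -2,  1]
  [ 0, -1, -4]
e^{tM} =
  [exp(-3*t), t*exp(-3*t), t*exp(-3*t)]
  [0, t*exp(-3*t) + exp(-3*t), t*exp(-3*t)]
  [0, -t*exp(-3*t), -t*exp(-3*t) + exp(-3*t)]

Strategy: write M = P · J · P⁻¹ where J is a Jordan canonical form, so e^{tM} = P · e^{tJ} · P⁻¹, and e^{tJ} can be computed block-by-block.

M has Jordan form
J =
  [-3,  1,  0]
  [ 0, -3,  0]
  [ 0,  0, -3]
(up to reordering of blocks).

Per-block formulas:
  For a 2×2 Jordan block J_2(-3): exp(t · J_2(-3)) = e^(-3t)·(I + t·N), where N is the 2×2 nilpotent shift.
  For a 1×1 block at λ = -3: exp(t · [-3]) = [e^(-3t)].

After assembling e^{tJ} and conjugating by P, we get:

e^{tM} =
  [exp(-3*t), t*exp(-3*t), t*exp(-3*t)]
  [0, t*exp(-3*t) + exp(-3*t), t*exp(-3*t)]
  [0, -t*exp(-3*t), -t*exp(-3*t) + exp(-3*t)]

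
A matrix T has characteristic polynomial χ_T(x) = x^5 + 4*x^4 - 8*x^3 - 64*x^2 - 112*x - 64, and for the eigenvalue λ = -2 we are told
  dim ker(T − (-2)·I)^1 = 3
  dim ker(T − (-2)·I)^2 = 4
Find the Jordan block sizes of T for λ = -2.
Block sizes for λ = -2: [2, 1, 1]

From the dimensions of kernels of powers, the number of Jordan blocks of size at least j is d_j − d_{j−1} where d_j = dim ker(N^j) (with d_0 = 0). Computing the differences gives [3, 1].
The number of blocks of size exactly k is (#blocks of size ≥ k) − (#blocks of size ≥ k + 1), so the partition is: 2 block(s) of size 1, 1 block(s) of size 2.
In nonincreasing order the block sizes are [2, 1, 1].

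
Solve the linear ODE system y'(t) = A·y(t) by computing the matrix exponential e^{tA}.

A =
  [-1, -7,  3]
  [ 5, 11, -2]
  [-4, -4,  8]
e^{tA} =
  [t^2*exp(6*t) - 7*t*exp(6*t) + exp(6*t), t^2*exp(6*t) - 7*t*exp(6*t), -t^2*exp(6*t)/2 + 3*t*exp(6*t)]
  [-t^2*exp(6*t) + 5*t*exp(6*t), -t^2*exp(6*t) + 5*t*exp(6*t) + exp(6*t), t^2*exp(6*t)/2 - 2*t*exp(6*t)]
  [-4*t*exp(6*t), -4*t*exp(6*t), 2*t*exp(6*t) + exp(6*t)]

Strategy: write A = P · J · P⁻¹ where J is a Jordan canonical form, so e^{tA} = P · e^{tJ} · P⁻¹, and e^{tJ} can be computed block-by-block.

A has Jordan form
J =
  [6, 1, 0]
  [0, 6, 1]
  [0, 0, 6]
(up to reordering of blocks).

Per-block formulas:
  For a 3×3 Jordan block J_3(6): exp(t · J_3(6)) = e^(6t)·(I + t·N + (t^2/2)·N^2), where N is the 3×3 nilpotent shift.

After assembling e^{tJ} and conjugating by P, we get:

e^{tA} =
  [t^2*exp(6*t) - 7*t*exp(6*t) + exp(6*t), t^2*exp(6*t) - 7*t*exp(6*t), -t^2*exp(6*t)/2 + 3*t*exp(6*t)]
  [-t^2*exp(6*t) + 5*t*exp(6*t), -t^2*exp(6*t) + 5*t*exp(6*t) + exp(6*t), t^2*exp(6*t)/2 - 2*t*exp(6*t)]
  [-4*t*exp(6*t), -4*t*exp(6*t), 2*t*exp(6*t) + exp(6*t)]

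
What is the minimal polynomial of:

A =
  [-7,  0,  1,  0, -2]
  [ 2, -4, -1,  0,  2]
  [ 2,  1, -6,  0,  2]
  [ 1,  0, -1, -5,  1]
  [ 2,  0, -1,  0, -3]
x^3 + 15*x^2 + 75*x + 125

The characteristic polynomial is χ_A(x) = (x + 5)^5, so the eigenvalues are known. The minimal polynomial is
  m_A(x) = Π_λ (x − λ)^{k_λ}
where k_λ is the size of the *largest* Jordan block for λ (equivalently, the smallest k with (A − λI)^k v = 0 for every generalised eigenvector v of λ).

  λ = -5: largest Jordan block has size 3, contributing (x + 5)^3

So m_A(x) = (x + 5)^3 = x^3 + 15*x^2 + 75*x + 125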